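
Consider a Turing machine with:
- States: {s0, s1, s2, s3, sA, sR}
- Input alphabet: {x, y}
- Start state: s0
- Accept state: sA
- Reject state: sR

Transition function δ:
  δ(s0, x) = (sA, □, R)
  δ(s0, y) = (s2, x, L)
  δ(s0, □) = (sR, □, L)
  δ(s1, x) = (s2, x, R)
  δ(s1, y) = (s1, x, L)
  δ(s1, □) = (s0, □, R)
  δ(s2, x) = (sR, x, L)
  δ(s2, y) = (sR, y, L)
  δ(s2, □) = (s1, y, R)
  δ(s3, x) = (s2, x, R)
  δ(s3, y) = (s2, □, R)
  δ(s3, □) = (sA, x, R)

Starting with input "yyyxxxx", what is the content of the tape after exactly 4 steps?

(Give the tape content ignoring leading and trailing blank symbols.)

Execution trace:
Initial: [s0]yyyxxxx
Step 1: δ(s0, y) = (s2, x, L) → [s2]□xyyxxxx
Step 2: δ(s2, □) = (s1, y, R) → y[s1]xyyxxxx
Step 3: δ(s1, x) = (s2, x, R) → yx[s2]yyxxxx
Step 4: δ(s2, y) = (sR, y, L) → y[sR]xyyxxxx

The machine reaches the reject state sR and halts.

After 4 steps, the tape (ignoring leading/trailing blanks) is: yxyyxxxx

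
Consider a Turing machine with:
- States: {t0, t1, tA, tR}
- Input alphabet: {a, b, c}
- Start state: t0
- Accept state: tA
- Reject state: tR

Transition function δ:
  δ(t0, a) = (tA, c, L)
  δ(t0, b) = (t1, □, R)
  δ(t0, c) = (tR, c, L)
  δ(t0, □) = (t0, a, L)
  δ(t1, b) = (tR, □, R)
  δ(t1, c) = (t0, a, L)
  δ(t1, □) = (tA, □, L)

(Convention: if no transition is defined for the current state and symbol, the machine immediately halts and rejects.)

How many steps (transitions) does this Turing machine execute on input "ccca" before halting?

Execution trace:
Initial: [t0]ccca
Step 1: δ(t0, c) = (tR, c, L) → [tR]□ccca

The machine reaches the reject state tR and halts.

The machine executed 1 step before halting.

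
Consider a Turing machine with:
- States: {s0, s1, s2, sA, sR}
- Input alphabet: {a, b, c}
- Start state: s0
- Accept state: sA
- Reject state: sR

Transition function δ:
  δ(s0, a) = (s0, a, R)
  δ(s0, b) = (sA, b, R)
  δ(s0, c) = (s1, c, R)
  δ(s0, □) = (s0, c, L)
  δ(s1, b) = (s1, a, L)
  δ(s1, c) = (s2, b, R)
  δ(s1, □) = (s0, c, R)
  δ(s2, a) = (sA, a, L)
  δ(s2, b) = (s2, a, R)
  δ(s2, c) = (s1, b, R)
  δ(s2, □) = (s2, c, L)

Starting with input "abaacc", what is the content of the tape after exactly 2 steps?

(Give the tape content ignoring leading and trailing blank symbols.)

Execution trace:
Initial: [s0]abaacc
Step 1: δ(s0, a) = (s0, a, R) → a[s0]baacc
Step 2: δ(s0, b) = (sA, b, R) → ab[sA]aacc

The machine reaches the accept state sA and halts.

After 2 steps, the tape (ignoring leading/trailing blanks) is: abaacc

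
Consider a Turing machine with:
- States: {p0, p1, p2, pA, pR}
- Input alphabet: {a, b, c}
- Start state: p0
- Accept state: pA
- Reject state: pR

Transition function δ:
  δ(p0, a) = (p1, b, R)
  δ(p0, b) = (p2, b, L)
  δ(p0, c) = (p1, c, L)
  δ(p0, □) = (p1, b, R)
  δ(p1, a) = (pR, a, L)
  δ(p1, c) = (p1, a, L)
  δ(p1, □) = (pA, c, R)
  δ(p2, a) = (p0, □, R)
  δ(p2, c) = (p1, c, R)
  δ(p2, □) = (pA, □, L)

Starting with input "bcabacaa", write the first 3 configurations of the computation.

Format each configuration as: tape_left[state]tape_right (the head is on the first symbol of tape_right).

Transitions applied:
Step 1: δ(p0, b) = (p2, b, L)
Step 2: δ(p2, □) = (pA, □, L)

The first 3 configurations are:
[p0]bcabacaa ⊢ [p2]□bcabacaa ⊢ [pA]□□bcabacaa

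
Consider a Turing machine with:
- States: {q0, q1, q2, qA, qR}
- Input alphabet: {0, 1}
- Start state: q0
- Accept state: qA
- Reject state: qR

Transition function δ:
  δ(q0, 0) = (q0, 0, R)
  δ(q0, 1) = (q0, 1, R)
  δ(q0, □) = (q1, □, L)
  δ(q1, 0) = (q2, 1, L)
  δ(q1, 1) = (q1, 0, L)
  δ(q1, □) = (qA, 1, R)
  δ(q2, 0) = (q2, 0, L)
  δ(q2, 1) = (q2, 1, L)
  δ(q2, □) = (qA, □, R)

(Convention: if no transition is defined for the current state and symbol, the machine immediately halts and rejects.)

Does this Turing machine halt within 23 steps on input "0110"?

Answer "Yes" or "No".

Execution trace:
Initial: [q0]0110
Step 1: δ(q0, 0) = (q0, 0, R) → 0[q0]110
Step 2: δ(q0, 1) = (q0, 1, R) → 01[q0]10
Step 3: δ(q0, 1) = (q0, 1, R) → 011[q0]0
Step 4: δ(q0, 0) = (q0, 0, R) → 0110[q0]□
Step 5: δ(q0, □) = (q1, □, L) → 011[q1]0□
Step 6: δ(q1, 0) = (q2, 1, L) → 01[q2]11□
Step 7: δ(q2, 1) = (q2, 1, L) → 0[q2]111□
Step 8: δ(q2, 1) = (q2, 1, L) → [q2]0111□
Step 9: δ(q2, 0) = (q2, 0, L) → [q2]□0111□
Step 10: δ(q2, □) = (qA, □, R) → □[qA]0111□

The machine reaches the accept state qA and halts.
The machine halted after 10 steps (within the 23-step bound).

Answer: Yes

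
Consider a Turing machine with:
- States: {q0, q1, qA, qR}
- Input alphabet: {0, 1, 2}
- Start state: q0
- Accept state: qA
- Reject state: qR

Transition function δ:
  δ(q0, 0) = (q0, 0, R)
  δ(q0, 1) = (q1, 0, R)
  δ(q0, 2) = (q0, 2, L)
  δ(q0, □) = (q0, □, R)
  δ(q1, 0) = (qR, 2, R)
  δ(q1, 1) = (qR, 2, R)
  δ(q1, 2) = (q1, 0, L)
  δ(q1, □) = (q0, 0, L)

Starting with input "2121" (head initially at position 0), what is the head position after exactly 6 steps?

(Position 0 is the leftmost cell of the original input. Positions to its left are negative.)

Execution trace (head position shown):
Step 0: [q0]2121  (head at position 0)
Step 1: move left → [q0]□2121  (head at position -1)
Step 2: move right → □[q0]2121  (head at position 0)
Step 3: move left → [q0]□2121  (head at position -1)
Step 4: move right → □[q0]2121  (head at position 0)
Step 5: move left → [q0]□2121  (head at position -1)
Step 6: move right → □[q0]2121  (head at position 0)

After 6 steps, the head is at position 0.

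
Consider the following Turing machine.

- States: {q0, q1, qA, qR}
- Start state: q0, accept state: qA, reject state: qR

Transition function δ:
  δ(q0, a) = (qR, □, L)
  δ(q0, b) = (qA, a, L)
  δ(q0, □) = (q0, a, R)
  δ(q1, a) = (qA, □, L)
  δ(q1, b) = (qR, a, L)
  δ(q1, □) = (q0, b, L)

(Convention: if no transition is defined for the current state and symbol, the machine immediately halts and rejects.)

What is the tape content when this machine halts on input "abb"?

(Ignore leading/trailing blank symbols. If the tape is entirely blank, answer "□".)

Execution trace:
Initial: [q0]abb
Step 1: δ(q0, a) = (qR, □, L) → [qR]□□bb

The machine reaches the reject state qR and halts.

Final tape (ignoring leading/trailing blanks): bb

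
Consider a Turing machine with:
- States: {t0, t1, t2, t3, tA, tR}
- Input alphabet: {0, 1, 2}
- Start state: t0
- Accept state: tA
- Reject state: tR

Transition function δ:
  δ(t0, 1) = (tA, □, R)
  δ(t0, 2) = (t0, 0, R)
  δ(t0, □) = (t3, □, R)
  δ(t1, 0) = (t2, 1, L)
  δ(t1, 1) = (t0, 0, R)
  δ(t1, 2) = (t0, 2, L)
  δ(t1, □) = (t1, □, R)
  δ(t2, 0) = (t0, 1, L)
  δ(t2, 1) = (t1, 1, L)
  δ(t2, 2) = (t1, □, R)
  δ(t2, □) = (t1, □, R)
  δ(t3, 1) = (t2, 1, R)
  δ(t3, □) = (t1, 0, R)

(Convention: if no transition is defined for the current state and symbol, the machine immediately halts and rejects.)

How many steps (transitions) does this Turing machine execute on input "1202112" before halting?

Execution trace:
Initial: [t0]1202112
Step 1: δ(t0, 1) = (tA, □, R) → □[tA]202112

The machine reaches the accept state tA and halts.

The machine executed 1 step before halting.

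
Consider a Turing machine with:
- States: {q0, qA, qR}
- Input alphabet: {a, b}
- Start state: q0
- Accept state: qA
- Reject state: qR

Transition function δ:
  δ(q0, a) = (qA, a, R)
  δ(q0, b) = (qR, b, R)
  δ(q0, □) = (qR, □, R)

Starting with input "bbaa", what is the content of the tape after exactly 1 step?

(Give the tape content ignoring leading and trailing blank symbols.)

Execution trace:
Initial: [q0]bbaa
Step 1: δ(q0, b) = (qR, b, R) → b[qR]baa

The machine reaches the reject state qR and halts.

After 1 step, the tape (ignoring leading/trailing blanks) is: bbaa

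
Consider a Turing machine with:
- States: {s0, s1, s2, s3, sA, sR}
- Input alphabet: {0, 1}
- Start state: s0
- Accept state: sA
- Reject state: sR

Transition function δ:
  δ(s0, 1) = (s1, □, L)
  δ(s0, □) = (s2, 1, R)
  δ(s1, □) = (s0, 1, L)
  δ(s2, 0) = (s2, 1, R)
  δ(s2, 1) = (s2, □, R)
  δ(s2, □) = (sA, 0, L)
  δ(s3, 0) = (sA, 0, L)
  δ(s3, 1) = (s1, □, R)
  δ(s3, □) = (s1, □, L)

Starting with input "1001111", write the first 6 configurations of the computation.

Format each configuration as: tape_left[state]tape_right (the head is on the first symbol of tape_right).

Transitions applied:
Step 1: δ(s0, 1) = (s1, □, L)
Step 2: δ(s1, □) = (s0, 1, L)
Step 3: δ(s0, □) = (s2, 1, R)
Step 4: δ(s2, 1) = (s2, □, R)
Step 5: δ(s2, □) = (sA, 0, L)

The first 6 configurations are:
[s0]1001111 ⊢ [s1]□□001111 ⊢ [s0]□1□001111 ⊢ 1[s2]1□001111 ⊢ 1□[s2]□001111 ⊢ 1[sA]□0001111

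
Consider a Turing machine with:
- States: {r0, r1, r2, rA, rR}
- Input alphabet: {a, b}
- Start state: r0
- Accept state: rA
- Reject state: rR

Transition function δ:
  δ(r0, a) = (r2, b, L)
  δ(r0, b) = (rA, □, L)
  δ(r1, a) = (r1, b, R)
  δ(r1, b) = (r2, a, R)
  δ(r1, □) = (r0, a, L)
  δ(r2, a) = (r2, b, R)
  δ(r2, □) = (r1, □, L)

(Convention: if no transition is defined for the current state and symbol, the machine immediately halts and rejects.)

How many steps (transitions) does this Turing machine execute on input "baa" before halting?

Execution trace:
Initial: [r0]baa
Step 1: δ(r0, b) = (rA, □, L) → [rA]□□aa

The machine reaches the accept state rA and halts.

The machine executed 1 step before halting.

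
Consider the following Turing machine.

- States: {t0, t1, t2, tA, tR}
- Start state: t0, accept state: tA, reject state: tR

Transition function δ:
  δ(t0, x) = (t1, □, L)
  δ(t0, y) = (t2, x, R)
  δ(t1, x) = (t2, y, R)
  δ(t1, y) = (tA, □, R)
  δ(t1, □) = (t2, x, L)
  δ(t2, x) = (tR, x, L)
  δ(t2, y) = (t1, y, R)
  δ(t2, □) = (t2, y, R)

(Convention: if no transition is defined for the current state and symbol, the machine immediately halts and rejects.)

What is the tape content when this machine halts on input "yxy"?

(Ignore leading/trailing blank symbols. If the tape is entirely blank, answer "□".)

Execution trace:
Initial: [t0]yxy
Step 1: δ(t0, y) = (t2, x, R) → x[t2]xy
Step 2: δ(t2, x) = (tR, x, L) → [tR]xxy

The machine reaches the reject state tR and halts.

Final tape (ignoring leading/trailing blanks): xxy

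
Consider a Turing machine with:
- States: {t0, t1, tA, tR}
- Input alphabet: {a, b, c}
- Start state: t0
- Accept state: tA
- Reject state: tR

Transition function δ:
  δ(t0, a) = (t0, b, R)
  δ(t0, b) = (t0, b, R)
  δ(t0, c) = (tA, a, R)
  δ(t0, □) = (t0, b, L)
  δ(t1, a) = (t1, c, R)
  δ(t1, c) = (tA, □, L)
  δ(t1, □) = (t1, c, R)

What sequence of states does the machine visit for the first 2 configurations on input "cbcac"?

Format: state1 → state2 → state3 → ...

Execution trace:
Initial: [t0]cbcac
Step 1: δ(t0, c) = (tA, a, R) → a[tA]bcac

The machine reaches the accept state tA and halts.

State sequence: t0 → tA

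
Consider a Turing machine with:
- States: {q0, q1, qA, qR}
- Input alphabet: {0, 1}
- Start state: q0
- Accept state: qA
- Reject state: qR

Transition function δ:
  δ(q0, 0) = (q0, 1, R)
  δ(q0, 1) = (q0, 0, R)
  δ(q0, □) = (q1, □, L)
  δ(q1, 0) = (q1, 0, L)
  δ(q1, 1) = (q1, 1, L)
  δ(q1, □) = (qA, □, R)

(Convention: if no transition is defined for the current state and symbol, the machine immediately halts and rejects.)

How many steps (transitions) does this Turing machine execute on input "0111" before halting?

Execution trace:
Initial: [q0]0111
Step 1: δ(q0, 0) = (q0, 1, R) → 1[q0]111
Step 2: δ(q0, 1) = (q0, 0, R) → 10[q0]11
Step 3: δ(q0, 1) = (q0, 0, R) → 100[q0]1
Step 4: δ(q0, 1) = (q0, 0, R) → 1000[q0]□
Step 5: δ(q0, □) = (q1, □, L) → 100[q1]0□
Step 6: δ(q1, 0) = (q1, 0, L) → 10[q1]00□
Step 7: δ(q1, 0) = (q1, 0, L) → 1[q1]000□
Step 8: δ(q1, 0) = (q1, 0, L) → [q1]1000□
Step 9: δ(q1, 1) = (q1, 1, L) → [q1]□1000□
Step 10: δ(q1, □) = (qA, □, R) → □[qA]1000□

The machine reaches the accept state qA and halts.

The machine executed 10 steps before halting.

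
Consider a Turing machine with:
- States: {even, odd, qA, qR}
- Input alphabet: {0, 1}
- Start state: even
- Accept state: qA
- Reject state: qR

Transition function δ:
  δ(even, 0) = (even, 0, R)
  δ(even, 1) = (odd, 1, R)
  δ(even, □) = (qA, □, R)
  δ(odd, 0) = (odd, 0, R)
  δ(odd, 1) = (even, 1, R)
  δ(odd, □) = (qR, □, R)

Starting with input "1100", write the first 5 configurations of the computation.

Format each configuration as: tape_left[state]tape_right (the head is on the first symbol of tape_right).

Transitions applied:
Step 1: δ(even, 1) = (odd, 1, R)
Step 2: δ(odd, 1) = (even, 1, R)
Step 3: δ(even, 0) = (even, 0, R)
Step 4: δ(even, 0) = (even, 0, R)

The first 5 configurations are:
[even]1100 ⊢ 1[odd]100 ⊢ 11[even]00 ⊢ 110[even]0 ⊢ 1100[even]□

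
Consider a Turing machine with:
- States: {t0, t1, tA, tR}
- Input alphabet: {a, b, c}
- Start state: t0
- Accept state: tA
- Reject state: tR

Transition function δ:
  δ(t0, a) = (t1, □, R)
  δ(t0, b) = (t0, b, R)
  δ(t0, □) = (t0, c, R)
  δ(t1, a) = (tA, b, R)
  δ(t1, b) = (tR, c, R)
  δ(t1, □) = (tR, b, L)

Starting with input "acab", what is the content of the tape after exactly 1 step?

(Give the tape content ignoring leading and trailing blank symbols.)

Execution trace:
Initial: [t0]acab
Step 1: δ(t0, a) = (t1, □, R) → □[t1]cab

No transition is defined for δ(t1, c). By convention the machine halts and rejects.

After 1 step, the tape (ignoring leading/trailing blanks) is: cab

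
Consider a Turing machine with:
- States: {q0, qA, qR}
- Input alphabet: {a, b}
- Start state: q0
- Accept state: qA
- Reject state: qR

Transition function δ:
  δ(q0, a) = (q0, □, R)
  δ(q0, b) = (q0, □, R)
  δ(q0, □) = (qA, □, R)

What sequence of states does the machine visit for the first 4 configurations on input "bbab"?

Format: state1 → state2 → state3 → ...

Execution trace:
Initial: [q0]bbab
Step 1: δ(q0, b) = (q0, □, R) → □[q0]bab
Step 2: δ(q0, b) = (q0, □, R) → □□[q0]ab
Step 3: δ(q0, a) = (q0, □, R) → □□□[q0]b

State sequence: q0 → q0 → q0 → q0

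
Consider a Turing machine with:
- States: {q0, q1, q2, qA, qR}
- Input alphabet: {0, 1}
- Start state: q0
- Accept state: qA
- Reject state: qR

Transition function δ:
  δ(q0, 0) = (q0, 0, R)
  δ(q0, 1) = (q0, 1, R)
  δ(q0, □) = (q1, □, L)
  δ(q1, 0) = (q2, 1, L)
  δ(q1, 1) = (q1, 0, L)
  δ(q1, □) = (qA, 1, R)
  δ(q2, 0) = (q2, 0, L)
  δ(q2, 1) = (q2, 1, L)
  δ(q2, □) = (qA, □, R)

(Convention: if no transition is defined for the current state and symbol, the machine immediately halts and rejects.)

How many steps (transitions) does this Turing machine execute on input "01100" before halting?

Execution trace:
Initial: [q0]01100
Step 1: δ(q0, 0) = (q0, 0, R) → 0[q0]1100
Step 2: δ(q0, 1) = (q0, 1, R) → 01[q0]100
Step 3: δ(q0, 1) = (q0, 1, R) → 011[q0]00
Step 4: δ(q0, 0) = (q0, 0, R) → 0110[q0]0
Step 5: δ(q0, 0) = (q0, 0, R) → 01100[q0]□
Step 6: δ(q0, □) = (q1, □, L) → 0110[q1]0□
Step 7: δ(q1, 0) = (q2, 1, L) → 011[q2]01□
Step 8: δ(q2, 0) = (q2, 0, L) → 01[q2]101□
Step 9: δ(q2, 1) = (q2, 1, L) → 0[q2]1101□
Step 10: δ(q2, 1) = (q2, 1, L) → [q2]01101□
Step 11: δ(q2, 0) = (q2, 0, L) → [q2]□01101□
Step 12: δ(q2, □) = (qA, □, R) → □[qA]01101□

The machine reaches the accept state qA and halts.

The machine executed 12 steps before halting.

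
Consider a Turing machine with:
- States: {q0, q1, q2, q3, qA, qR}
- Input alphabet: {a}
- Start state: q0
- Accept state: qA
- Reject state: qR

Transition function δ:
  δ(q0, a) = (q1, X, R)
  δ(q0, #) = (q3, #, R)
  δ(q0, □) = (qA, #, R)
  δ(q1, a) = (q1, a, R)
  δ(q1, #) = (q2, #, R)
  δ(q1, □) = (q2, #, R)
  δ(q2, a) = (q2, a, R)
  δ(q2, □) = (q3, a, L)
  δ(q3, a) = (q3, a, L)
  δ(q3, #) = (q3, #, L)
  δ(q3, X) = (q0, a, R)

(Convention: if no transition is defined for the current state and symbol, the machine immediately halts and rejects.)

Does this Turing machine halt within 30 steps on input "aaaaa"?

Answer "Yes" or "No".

Execution trace:
Initial: [q0]aaaaa
Step 1: δ(q0, a) = (q1, X, R) → X[q1]aaaa
Step 2: δ(q1, a) = (q1, a, R) → Xa[q1]aaa
Step 3: δ(q1, a) = (q1, a, R) → Xaa[q1]aa
Step 4: δ(q1, a) = (q1, a, R) → Xaaa[q1]a
Step 5: δ(q1, a) = (q1, a, R) → Xaaaa[q1]□
Step 6: δ(q1, □) = (q2, #, R) → Xaaaa#[q2]□
Step 7: δ(q2, □) = (q3, a, L) → Xaaaa[q3]#a
Step 8: δ(q3, #) = (q3, #, L) → Xaaa[q3]a#a
Step 9: δ(q3, a) = (q3, a, L) → Xaa[q3]aa#a
Step 10: δ(q3, a) = (q3, a, L) → Xa[q3]aaa#a
Step 11: δ(q3, a) = (q3, a, L) → X[q3]aaaa#a
Step 12: δ(q3, a) = (q3, a, L) → [q3]Xaaaa#a
Step 13: δ(q3, X) = (q0, a, R) → a[q0]aaaa#a
Step 14: δ(q0, a) = (q1, X, R) → aX[q1]aaa#a
Step 15: δ(q1, a) = (q1, a, R) → aXa[q1]aa#a
Step 16: δ(q1, a) = (q1, a, R) → aXaa[q1]a#a
Step 17: δ(q1, a) = (q1, a, R) → aXaaa[q1]#a
Step 18: δ(q1, #) = (q2, #, R) → aXaaa#[q2]a
Step 19: δ(q2, a) = (q2, a, R) → aXaaa#a[q2]□
Step 20: δ(q2, □) = (q3, a, L) → aXaaa#[q3]aa
Step 21: δ(q3, a) = (q3, a, L) → aXaaa[q3]#aa
Step 22: δ(q3, #) = (q3, #, L) → aXaa[q3]a#aa
Step 23: δ(q3, a) = (q3, a, L) → aXa[q3]aa#aa
Step 24: δ(q3, a) = (q3, a, L) → aX[q3]aaa#aa
Step 25: δ(q3, a) = (q3, a, L) → a[q3]Xaaa#aa
Step 26: δ(q3, X) = (q0, a, R) → aa[q0]aaa#aa
Step 27: δ(q0, a) = (q1, X, R) → aaX[q1]aa#aa
Step 28: δ(q1, a) = (q1, a, R) → aaXa[q1]a#aa
Step 29: δ(q1, a) = (q1, a, R) → aaXaa[q1]#aa
Step 30: δ(q1, #) = (q2, #, R) → aaXaa#[q2]aa

The machine has not reached a halting state after 30 steps.
The machine did not halt within the 30-step bound.

Answer: No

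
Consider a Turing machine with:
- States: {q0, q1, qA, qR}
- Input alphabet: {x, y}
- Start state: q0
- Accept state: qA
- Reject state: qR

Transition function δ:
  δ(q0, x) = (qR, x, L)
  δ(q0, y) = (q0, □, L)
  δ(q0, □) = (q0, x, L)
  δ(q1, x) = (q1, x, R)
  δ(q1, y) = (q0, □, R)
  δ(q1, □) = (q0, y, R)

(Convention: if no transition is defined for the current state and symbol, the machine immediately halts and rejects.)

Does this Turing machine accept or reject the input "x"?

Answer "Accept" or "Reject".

Execution trace:
Initial: [q0]x
Step 1: δ(q0, x) = (qR, x, L) → [qR]□x

The machine reaches the reject state qR and halts.

Answer: Reject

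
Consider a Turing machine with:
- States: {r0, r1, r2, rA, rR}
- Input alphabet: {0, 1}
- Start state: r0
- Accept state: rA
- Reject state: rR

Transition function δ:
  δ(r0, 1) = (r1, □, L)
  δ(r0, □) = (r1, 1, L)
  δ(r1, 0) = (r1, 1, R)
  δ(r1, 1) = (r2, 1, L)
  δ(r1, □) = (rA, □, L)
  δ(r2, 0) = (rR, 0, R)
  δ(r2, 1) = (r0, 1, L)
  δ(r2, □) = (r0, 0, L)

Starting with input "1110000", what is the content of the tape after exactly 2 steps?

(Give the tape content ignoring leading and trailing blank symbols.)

Execution trace:
Initial: [r0]1110000
Step 1: δ(r0, 1) = (r1, □, L) → [r1]□□110000
Step 2: δ(r1, □) = (rA, □, L) → [rA]□□□110000

The machine reaches the accept state rA and halts.

After 2 steps, the tape (ignoring leading/trailing blanks) is: 110000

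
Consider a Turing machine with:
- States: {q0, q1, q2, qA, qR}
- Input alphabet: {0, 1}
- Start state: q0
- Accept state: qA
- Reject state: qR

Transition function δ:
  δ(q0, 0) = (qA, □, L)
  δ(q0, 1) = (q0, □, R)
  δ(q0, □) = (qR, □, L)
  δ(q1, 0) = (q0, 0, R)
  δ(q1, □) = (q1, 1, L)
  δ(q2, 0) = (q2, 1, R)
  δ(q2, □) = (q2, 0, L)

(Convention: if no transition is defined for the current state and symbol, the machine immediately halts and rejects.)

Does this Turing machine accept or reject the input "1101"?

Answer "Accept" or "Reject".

Execution trace:
Initial: [q0]1101
Step 1: δ(q0, 1) = (q0, □, R) → □[q0]101
Step 2: δ(q0, 1) = (q0, □, R) → □□[q0]01
Step 3: δ(q0, 0) = (qA, □, L) → □[qA]□□1

The machine reaches the accept state qA and halts.

Answer: Accept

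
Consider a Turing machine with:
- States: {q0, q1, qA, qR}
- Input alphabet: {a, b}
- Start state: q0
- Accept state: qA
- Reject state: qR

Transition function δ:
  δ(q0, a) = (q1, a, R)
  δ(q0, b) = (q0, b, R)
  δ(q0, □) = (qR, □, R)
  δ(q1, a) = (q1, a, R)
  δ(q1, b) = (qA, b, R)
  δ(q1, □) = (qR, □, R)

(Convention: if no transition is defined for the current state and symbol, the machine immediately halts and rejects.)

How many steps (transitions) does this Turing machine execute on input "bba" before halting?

Execution trace:
Initial: [q0]bba
Step 1: δ(q0, b) = (q0, b, R) → b[q0]ba
Step 2: δ(q0, b) = (q0, b, R) → bb[q0]a
Step 3: δ(q0, a) = (q1, a, R) → bba[q1]□
Step 4: δ(q1, □) = (qR, □, R) → bba□[qR]□

The machine reaches the reject state qR and halts.

The machine executed 4 steps before halting.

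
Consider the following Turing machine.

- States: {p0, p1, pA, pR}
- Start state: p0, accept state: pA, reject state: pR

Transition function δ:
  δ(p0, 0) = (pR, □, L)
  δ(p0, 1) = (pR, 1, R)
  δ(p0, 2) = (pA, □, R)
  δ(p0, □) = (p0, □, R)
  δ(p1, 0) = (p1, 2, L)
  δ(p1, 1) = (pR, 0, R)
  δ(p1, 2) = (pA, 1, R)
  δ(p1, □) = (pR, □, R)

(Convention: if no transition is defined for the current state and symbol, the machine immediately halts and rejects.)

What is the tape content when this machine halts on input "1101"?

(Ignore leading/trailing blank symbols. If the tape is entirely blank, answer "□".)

Execution trace:
Initial: [p0]1101
Step 1: δ(p0, 1) = (pR, 1, R) → 1[pR]101

The machine reaches the reject state pR and halts.

Final tape (ignoring leading/trailing blanks): 1101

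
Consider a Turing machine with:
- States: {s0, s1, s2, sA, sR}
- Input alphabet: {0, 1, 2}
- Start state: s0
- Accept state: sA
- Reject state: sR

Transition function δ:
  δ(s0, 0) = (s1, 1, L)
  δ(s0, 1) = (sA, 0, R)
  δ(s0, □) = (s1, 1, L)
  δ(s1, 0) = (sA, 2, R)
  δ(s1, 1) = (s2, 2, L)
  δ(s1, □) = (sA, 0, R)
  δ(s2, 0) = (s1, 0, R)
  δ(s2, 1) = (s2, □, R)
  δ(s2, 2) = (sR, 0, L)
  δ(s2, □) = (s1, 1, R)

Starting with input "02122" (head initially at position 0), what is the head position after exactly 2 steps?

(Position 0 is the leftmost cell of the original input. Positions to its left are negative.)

Execution trace (head position shown):
Step 0: [s0]02122  (head at position 0)
Step 1: move left → [s1]□12122  (head at position -1)
Step 2: move right → 0[sA]12122  (head at position 0)

After 2 steps, the head is at position 0.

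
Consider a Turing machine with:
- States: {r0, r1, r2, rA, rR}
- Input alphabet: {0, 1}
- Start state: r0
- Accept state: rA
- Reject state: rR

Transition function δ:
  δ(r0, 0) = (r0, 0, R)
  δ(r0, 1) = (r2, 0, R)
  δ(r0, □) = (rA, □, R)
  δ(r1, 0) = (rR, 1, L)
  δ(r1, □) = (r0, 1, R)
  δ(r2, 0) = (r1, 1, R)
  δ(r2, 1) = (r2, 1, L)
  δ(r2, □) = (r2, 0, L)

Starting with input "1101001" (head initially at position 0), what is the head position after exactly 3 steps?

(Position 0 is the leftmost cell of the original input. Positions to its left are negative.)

Execution trace (head position shown):
Step 0: [r0]1101001  (head at position 0)
Step 1: move right → 0[r2]101001  (head at position 1)
Step 2: move left → [r2]0101001  (head at position 0)
Step 3: move right → 1[r1]101001  (head at position 1)

After 3 steps, the head is at position 1.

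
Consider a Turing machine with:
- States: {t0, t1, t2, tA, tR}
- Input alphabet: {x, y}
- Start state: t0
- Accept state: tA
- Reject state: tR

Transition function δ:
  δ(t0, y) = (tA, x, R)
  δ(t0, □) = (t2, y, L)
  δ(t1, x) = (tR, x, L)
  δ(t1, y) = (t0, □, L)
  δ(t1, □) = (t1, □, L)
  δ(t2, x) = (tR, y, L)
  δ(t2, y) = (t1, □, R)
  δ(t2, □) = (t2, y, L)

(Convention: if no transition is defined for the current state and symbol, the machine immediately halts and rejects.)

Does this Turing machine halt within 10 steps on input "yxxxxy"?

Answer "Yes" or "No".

Execution trace:
Initial: [t0]yxxxxy
Step 1: δ(t0, y) = (tA, x, R) → x[tA]xxxxy

The machine reaches the accept state tA and halts.
The machine halted after 1 step (within the 10-step bound).

Answer: Yes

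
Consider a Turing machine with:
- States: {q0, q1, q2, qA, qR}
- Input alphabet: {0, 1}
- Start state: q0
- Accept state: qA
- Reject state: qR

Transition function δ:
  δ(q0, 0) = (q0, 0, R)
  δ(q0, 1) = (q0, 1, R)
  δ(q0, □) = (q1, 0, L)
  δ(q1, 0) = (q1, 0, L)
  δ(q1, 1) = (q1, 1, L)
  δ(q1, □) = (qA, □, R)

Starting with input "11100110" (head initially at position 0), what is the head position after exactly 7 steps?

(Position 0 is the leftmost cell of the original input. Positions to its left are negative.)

Execution trace (head position shown):
Step 0: [q0]11100110  (head at position 0)
Step 1: move right → 1[q0]1100110  (head at position 1)
Step 2: move right → 11[q0]100110  (head at position 2)
Step 3: move right → 111[q0]00110  (head at position 3)
Step 4: move right → 1110[q0]0110  (head at position 4)
Step 5: move right → 11100[q0]110  (head at position 5)
Step 6: move right → 111001[q0]10  (head at position 6)
Step 7: move right → 1110011[q0]0  (head at position 7)

After 7 steps, the head is at position 7.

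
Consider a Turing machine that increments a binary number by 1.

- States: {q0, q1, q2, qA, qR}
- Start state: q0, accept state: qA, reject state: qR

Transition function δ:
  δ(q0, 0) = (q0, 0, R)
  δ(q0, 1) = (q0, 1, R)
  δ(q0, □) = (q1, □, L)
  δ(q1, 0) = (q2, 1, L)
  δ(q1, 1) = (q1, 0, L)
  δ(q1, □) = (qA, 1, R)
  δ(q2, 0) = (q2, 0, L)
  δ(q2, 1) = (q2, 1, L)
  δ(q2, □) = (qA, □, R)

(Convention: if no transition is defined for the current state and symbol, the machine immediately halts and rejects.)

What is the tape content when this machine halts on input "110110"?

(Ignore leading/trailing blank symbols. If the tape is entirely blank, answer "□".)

Execution trace:
Initial: [q0]110110
Step 1: δ(q0, 1) = (q0, 1, R) → 1[q0]10110
Step 2: δ(q0, 1) = (q0, 1, R) → 11[q0]0110
Step 3: δ(q0, 0) = (q0, 0, R) → 110[q0]110
Step 4: δ(q0, 1) = (q0, 1, R) → 1101[q0]10
Step 5: δ(q0, 1) = (q0, 1, R) → 11011[q0]0
Step 6: δ(q0, 0) = (q0, 0, R) → 110110[q0]□
Step 7: δ(q0, □) = (q1, □, L) → 11011[q1]0□
Step 8: δ(q1, 0) = (q2, 1, L) → 1101[q2]11□
Step 9: δ(q2, 1) = (q2, 1, L) → 110[q2]111□
Step 10: δ(q2, 1) = (q2, 1, L) → 11[q2]0111□
Step 11: δ(q2, 0) = (q2, 0, L) → 1[q2]10111□
Step 12: δ(q2, 1) = (q2, 1, L) → [q2]110111□
Step 13: δ(q2, 1) = (q2, 1, L) → [q2]□110111□
Step 14: δ(q2, □) = (qA, □, R) → □[qA]110111□

The machine reaches the accept state qA and halts.

Final tape (ignoring leading/trailing blanks): 110111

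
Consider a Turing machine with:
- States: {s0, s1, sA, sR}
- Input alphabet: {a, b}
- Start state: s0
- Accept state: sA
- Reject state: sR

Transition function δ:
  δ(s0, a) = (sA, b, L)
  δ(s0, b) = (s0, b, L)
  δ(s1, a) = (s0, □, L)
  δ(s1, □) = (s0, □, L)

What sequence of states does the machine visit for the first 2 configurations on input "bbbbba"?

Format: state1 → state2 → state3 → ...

Execution trace:
Initial: [s0]bbbbba
Step 1: δ(s0, b) = (s0, b, L) → [s0]□bbbbba

No transition is defined for δ(s0, □). By convention the machine halts and rejects.

State sequence: s0 → s0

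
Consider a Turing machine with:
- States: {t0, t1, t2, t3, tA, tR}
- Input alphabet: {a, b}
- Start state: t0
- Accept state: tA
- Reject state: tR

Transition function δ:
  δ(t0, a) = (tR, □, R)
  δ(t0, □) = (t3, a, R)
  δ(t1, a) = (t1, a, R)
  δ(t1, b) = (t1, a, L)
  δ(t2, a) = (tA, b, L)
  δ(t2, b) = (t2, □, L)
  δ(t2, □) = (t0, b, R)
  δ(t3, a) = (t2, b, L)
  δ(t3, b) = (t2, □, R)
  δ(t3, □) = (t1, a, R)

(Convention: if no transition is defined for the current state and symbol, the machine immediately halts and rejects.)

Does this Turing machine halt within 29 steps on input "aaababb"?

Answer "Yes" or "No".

Execution trace:
Initial: [t0]aaababb
Step 1: δ(t0, a) = (tR, □, R) → □[tR]aababb

The machine reaches the reject state tR and halts.
The machine halted after 1 step (within the 29-step bound).

Answer: Yes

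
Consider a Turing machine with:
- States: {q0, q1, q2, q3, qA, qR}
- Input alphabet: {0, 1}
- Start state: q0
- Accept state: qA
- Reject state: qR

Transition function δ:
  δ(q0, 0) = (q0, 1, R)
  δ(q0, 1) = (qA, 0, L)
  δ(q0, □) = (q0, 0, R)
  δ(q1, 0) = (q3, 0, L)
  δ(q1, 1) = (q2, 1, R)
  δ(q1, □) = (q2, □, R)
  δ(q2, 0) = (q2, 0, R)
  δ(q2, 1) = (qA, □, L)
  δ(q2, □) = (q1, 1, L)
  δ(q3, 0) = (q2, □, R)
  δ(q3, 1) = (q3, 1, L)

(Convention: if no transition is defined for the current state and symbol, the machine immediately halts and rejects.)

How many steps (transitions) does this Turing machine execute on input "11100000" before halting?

Execution trace:
Initial: [q0]11100000
Step 1: δ(q0, 1) = (qA, 0, L) → [qA]□01100000

The machine reaches the accept state qA and halts.

The machine executed 1 step before halting.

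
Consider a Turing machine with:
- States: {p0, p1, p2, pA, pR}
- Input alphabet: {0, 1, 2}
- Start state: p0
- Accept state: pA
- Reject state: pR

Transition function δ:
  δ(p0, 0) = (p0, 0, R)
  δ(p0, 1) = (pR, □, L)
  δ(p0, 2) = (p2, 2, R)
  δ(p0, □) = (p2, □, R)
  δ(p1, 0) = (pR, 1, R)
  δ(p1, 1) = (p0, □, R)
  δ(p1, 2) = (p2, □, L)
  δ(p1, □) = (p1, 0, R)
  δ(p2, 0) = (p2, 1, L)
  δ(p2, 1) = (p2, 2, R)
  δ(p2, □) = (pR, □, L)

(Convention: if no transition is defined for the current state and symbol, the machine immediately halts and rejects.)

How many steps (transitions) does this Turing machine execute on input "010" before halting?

Execution trace:
Initial: [p0]010
Step 1: δ(p0, 0) = (p0, 0, R) → 0[p0]10
Step 2: δ(p0, 1) = (pR, □, L) → [pR]0□0

The machine reaches the reject state pR and halts.

The machine executed 2 steps before halting.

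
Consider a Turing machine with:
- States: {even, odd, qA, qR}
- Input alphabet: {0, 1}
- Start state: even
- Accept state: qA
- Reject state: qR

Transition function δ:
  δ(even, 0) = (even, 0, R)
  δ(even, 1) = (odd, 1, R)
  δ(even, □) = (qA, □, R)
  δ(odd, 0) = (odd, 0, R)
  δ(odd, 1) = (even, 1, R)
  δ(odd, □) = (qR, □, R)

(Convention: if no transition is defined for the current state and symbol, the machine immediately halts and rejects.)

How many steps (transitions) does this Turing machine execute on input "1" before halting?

Execution trace:
Initial: [even]1
Step 1: δ(even, 1) = (odd, 1, R) → 1[odd]□
Step 2: δ(odd, □) = (qR, □, R) → 1□[qR]□

The machine reaches the reject state qR and halts.

The machine executed 2 steps before halting.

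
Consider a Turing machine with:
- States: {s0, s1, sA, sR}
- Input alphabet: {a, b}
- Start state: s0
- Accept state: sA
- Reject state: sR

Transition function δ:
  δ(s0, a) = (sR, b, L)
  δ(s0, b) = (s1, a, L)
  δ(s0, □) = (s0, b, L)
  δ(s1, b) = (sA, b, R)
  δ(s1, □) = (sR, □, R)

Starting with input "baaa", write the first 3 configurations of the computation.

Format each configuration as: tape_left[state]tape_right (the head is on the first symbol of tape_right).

Transitions applied:
Step 1: δ(s0, b) = (s1, a, L)
Step 2: δ(s1, □) = (sR, □, R)

The first 3 configurations are:
[s0]baaa ⊢ [s1]□aaaa ⊢ □[sR]aaaa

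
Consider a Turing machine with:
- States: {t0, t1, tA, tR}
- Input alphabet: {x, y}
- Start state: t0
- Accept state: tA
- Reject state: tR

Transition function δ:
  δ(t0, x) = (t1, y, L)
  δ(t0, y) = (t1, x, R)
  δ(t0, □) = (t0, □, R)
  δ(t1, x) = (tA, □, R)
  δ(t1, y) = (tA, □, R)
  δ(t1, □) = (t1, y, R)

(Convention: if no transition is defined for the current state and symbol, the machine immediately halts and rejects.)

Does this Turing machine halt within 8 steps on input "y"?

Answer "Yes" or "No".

Execution trace:
Initial: [t0]y
Step 1: δ(t0, y) = (t1, x, R) → x[t1]□
Step 2: δ(t1, □) = (t1, y, R) → xy[t1]□
Step 3: δ(t1, □) = (t1, y, R) → xyy[t1]□
Step 4: δ(t1, □) = (t1, y, R) → xyyy[t1]□
Step 5: δ(t1, □) = (t1, y, R) → xyyyy[t1]□
Step 6: δ(t1, □) = (t1, y, R) → xyyyyy[t1]□
Step 7: δ(t1, □) = (t1, y, R) → xyyyyyy[t1]□
Step 8: δ(t1, □) = (t1, y, R) → xyyyyyyy[t1]□

The machine has not reached a halting state after 8 steps.
The machine did not halt within the 8-step bound.

Answer: No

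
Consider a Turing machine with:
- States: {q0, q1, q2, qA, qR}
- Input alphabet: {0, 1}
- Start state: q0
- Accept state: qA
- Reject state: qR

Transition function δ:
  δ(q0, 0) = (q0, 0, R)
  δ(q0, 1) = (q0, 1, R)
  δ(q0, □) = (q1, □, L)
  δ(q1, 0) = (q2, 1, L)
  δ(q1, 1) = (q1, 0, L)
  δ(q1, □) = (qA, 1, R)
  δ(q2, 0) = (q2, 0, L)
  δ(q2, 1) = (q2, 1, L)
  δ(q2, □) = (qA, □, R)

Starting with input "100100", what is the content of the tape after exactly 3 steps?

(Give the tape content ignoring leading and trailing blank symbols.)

Execution trace:
Initial: [q0]100100
Step 1: δ(q0, 1) = (q0, 1, R) → 1[q0]00100
Step 2: δ(q0, 0) = (q0, 0, R) → 10[q0]0100
Step 3: δ(q0, 0) = (q0, 0, R) → 100[q0]100

After 3 steps, the tape (ignoring leading/trailing blanks) is: 100100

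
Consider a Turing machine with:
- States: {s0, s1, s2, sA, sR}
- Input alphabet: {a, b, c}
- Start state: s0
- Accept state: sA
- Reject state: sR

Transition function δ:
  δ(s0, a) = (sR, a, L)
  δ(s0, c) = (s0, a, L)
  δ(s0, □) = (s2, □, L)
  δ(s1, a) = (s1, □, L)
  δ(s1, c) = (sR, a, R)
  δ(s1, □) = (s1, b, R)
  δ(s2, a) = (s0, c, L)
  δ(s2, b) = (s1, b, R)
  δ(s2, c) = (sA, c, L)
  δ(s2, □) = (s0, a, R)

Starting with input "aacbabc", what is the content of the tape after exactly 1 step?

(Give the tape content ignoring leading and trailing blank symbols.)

Execution trace:
Initial: [s0]aacbabc
Step 1: δ(s0, a) = (sR, a, L) → [sR]□aacbabc

The machine reaches the reject state sR and halts.

After 1 step, the tape (ignoring leading/trailing blanks) is: aacbabc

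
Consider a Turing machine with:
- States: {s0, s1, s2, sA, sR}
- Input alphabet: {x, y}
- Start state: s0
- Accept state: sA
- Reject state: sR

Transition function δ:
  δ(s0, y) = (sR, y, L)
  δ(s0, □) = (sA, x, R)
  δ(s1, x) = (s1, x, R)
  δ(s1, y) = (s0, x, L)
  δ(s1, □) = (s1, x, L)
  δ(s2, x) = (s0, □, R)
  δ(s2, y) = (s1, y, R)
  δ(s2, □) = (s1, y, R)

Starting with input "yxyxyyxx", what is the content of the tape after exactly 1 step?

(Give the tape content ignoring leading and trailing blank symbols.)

Execution trace:
Initial: [s0]yxyxyyxx
Step 1: δ(s0, y) = (sR, y, L) → [sR]□yxyxyyxx

The machine reaches the reject state sR and halts.

After 1 step, the tape (ignoring leading/trailing blanks) is: yxyxyyxx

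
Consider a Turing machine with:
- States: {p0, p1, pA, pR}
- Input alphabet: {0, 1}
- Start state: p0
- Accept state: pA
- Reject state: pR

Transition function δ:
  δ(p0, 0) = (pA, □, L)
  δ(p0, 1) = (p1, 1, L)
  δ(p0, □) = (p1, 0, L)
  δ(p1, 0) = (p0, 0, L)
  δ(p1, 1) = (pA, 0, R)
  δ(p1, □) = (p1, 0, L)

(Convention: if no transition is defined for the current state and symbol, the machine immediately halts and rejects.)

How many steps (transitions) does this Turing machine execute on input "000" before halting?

Execution trace:
Initial: [p0]000
Step 1: δ(p0, 0) = (pA, □, L) → [pA]□□00

The machine reaches the accept state pA and halts.

The machine executed 1 step before halting.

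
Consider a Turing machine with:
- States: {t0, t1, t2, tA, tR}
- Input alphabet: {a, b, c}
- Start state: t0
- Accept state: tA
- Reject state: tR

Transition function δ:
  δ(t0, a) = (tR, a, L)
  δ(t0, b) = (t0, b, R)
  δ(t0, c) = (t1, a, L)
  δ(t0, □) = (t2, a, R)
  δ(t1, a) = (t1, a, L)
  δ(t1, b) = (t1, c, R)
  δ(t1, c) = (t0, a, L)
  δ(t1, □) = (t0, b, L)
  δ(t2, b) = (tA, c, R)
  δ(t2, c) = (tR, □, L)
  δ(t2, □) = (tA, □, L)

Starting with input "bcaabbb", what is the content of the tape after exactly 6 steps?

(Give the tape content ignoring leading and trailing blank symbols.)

Execution trace:
Initial: [t0]bcaabbb
Step 1: δ(t0, b) = (t0, b, R) → b[t0]caabbb
Step 2: δ(t0, c) = (t1, a, L) → [t1]baaabbb
Step 3: δ(t1, b) = (t1, c, R) → c[t1]aaabbb
Step 4: δ(t1, a) = (t1, a, L) → [t1]caaabbb
Step 5: δ(t1, c) = (t0, a, L) → [t0]□aaaabbb
Step 6: δ(t0, □) = (t2, a, R) → a[t2]aaaabbb

No transition is defined for δ(t2, a). By convention the machine halts and rejects.

After 6 steps, the tape (ignoring leading/trailing blanks) is: aaaaabbb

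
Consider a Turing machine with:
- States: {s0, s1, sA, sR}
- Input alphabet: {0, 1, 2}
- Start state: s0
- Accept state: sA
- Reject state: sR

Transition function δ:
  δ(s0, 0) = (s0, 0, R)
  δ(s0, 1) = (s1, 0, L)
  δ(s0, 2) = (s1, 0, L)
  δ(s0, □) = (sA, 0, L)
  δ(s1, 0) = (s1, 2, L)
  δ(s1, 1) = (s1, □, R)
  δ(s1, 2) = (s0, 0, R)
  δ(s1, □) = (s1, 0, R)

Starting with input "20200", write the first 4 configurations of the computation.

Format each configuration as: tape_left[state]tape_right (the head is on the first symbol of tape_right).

Transitions applied:
Step 1: δ(s0, 2) = (s1, 0, L)
Step 2: δ(s1, □) = (s1, 0, R)
Step 3: δ(s1, 0) = (s1, 2, L)

The first 4 configurations are:
[s0]20200 ⊢ [s1]□00200 ⊢ 0[s1]00200 ⊢ [s1]020200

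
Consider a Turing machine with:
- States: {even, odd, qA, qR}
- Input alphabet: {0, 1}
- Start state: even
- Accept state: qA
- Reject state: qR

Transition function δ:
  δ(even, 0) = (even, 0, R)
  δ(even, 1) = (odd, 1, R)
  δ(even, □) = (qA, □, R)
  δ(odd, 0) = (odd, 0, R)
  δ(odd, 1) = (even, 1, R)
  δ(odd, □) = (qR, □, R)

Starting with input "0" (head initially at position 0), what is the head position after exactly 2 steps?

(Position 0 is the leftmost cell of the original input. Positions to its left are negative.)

Execution trace (head position shown):
Step 0: [even]0  (head at position 0)
Step 1: move right → 0[even]□  (head at position 1)
Step 2: move right → 0□[qA]□  (head at position 2)

After 2 steps, the head is at position 2.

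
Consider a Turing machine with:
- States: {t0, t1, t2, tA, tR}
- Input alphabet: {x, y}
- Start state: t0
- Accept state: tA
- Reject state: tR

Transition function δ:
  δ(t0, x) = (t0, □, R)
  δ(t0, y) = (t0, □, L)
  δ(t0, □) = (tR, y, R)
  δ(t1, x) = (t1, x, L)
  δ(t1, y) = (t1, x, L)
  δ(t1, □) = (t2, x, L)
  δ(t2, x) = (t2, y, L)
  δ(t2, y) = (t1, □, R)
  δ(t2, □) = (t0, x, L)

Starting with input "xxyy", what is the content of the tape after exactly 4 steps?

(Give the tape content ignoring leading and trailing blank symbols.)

Execution trace:
Initial: [t0]xxyy
Step 1: δ(t0, x) = (t0, □, R) → □[t0]xyy
Step 2: δ(t0, x) = (t0, □, R) → □□[t0]yy
Step 3: δ(t0, y) = (t0, □, L) → □[t0]□□y
Step 4: δ(t0, □) = (tR, y, R) → □y[tR]□y

The machine reaches the reject state tR and halts.

After 4 steps, the tape (ignoring leading/trailing blanks) is: y□y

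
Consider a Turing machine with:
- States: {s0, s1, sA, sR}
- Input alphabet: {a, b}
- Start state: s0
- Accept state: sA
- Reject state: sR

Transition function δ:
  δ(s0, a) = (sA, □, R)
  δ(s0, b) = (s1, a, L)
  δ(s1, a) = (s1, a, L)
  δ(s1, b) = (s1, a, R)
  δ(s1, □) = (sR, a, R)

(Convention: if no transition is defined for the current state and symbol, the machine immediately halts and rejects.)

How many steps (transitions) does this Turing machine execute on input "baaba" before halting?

Execution trace:
Initial: [s0]baaba
Step 1: δ(s0, b) = (s1, a, L) → [s1]□aaaba
Step 2: δ(s1, □) = (sR, a, R) → a[sR]aaaba

The machine reaches the reject state sR and halts.

The machine executed 2 steps before halting.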